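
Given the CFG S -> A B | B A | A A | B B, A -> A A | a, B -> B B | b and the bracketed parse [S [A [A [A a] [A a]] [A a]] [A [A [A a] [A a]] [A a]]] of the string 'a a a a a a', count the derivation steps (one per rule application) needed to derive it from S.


Every bracketed nonterminal node [X ...] in the tree is produced by exactly one rule application.
Reading the tree off as a leftmost derivation:
  Step 1: S  =>  A A   (applied S -> A A)
  Step 2: A A  =>  A A A   (applied A -> A A)
  Step 3: A A A  =>  A A A A   (applied A -> A A)
  Step 4: A A A A  =>  a A A A   (applied A -> a)
  Step 5: a A A A  =>  a a A A   (applied A -> a)
  Step 6: a a A A  =>  a a a A   (applied A -> a)
  Step 7: a a a A  =>  a a a A A   (applied A -> A A)
  Step 8: a a a A A  =>  a a a A A A   (applied A -> A A)
  Step 9: a a a A A A  =>  a a a a A A   (applied A -> a)
  Step 10: a a a a A A  =>  a a a a a A   (applied A -> a)
  Step 11: a a a a a A  =>  a a a a a a   (applied A -> a)
Final yield: a a a a a a
Total rewrite steps: 11

11


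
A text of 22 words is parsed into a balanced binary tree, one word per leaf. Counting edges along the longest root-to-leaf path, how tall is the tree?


In a balanced binary tree with n leaves the deepest leaf is ceil(log2(n)) edges below the root.
log2(22) = 4.4594
ceil(4.4594) = 5
height (edges) = 5

5


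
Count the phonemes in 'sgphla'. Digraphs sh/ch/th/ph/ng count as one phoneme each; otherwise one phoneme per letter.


Parsing 'sgphla' greedily, digraphs first:
  's' -> consonant phoneme (phonemes so far: 1)
  'g' -> consonant phoneme (phonemes so far: 2)
  'ph' -> digraph (1 consonant phoneme) (phonemes so far: 3)
  'l' -> consonant phoneme (phonemes so far: 4)
  'a' -> vowel phoneme (phonemes so far: 5)
Total phonemes: 5

5


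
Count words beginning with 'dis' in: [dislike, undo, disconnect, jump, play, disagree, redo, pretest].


Checking each word for prefix 'dis':
  'dislike' -> YES, starts with 'dis' (count: 1)
  'undo' -> no (count: 1)
  'disconnect' -> YES, starts with 'dis' (count: 2)
  'jump' -> no (count: 2)
  'play' -> no (count: 2)
  'disagree' -> YES, starts with 'dis' (count: 3)
  'redo' -> no (count: 3)
  'pretest' -> no (count: 3)
Total with prefix 'dis': 3

3


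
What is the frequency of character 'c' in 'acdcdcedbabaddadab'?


Scanning 'acdcdcedbabaddadab' for 'c':
  Position 1: 'c' -> MATCH (count: 1)
  Position 3: 'c' -> MATCH (count: 2)
  Position 5: 'c' -> MATCH (count: 3)
Total occurrences of 'c': 3

3


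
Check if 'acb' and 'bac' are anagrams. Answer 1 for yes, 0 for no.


Sort characters of 'acb': 'abc'
Sort characters of 'bac': 'abc'
Sorted forms match -> they ARE anagrams
Result: 1

1


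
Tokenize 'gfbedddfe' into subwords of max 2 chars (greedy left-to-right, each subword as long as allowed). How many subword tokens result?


'gfbedddfe' has 9 characters.
Chunking with max size 2:
  Chunk 1: 'gf' (positions 0-1)
  Chunk 2: 'be' (positions 2-3)
  Chunk 3: 'dd' (positions 4-5)
  Chunk 4: 'df' (positions 6-7)
  Chunk 5: 'e' (positions 8-8)
Total chunks: ceil(9 / 2) = 5

5


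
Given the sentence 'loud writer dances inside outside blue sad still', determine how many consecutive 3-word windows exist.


Word trigrams from [8] words:
  Trigram 1: (loud writer dances)
  Trigram 2: (writer dances inside)
  Trigram 3: (dances inside outside)
  Trigram 4: (inside outside blue)
  Trigram 5: (outside blue sad)
  Trigram 6: (blue sad still)
Total word trigrams: 8 - 2 = 6

6


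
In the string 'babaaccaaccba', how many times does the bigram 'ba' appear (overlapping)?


Scanning 'babaaccaaccba' for bigram 'ba':
  Position 0: 'ba' -> MATCH
  Position 1: 'ab' -> no
  Position 2: 'ba' -> MATCH
  Position 3: 'aa' -> no
  Position 4: 'ac' -> no
  Position 5: 'cc' -> no
  Position 6: 'ca' -> no
  Position 7: 'aa' -> no
  Position 8: 'ac' -> no
  Position 9: 'cc' -> no
  Position 10: 'cb' -> no
  Position 11: 'ba' -> MATCH
Total matches: 3

3


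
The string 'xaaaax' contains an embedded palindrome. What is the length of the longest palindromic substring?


Scanning 'xaaaax' for palindromic substrings.
Substring at positions 0-5: 'xaaaax'.
Check: reverse('xaaaax') = 'xaaaax' -> palindrome confirmed.
No longer palindromic substring exists; longest length = 6

6


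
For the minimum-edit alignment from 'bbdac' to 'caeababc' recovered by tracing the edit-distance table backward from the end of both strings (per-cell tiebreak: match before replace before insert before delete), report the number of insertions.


Edit distance = 6. Backtracking from cell (5, 8) with preference match > replace > insert > delete,
then listing the resulting alignment 'bbdac' -> 'caeababc' left to right:
  Step 1: insert 'c' [insertion #1]
  Step 2: insert 'a' [insertion #2]
  Step 3: insert 'e' [insertion #3]
  Step 4: replace b->a
  Step 5: keep 'b'
  Step 6: replace d->a
  Step 7: replace a->b
  Step 8: keep 'c'
Total insertions: 3

3


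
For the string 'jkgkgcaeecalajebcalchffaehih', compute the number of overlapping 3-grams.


String 'jkgkgcaeecalajebcalchffaehih' has length L = 28.
Number of overlapping n-grams = L - n + 1
Substituting: 28 - 3 + 1 = 26

26


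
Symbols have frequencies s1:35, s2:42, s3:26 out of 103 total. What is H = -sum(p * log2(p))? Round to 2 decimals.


Computing entropy H = -sum(p_i * log2(p_i)):
  s1: p = 35/103 = 0.3398, -p*log2(p) = 0.5292
  s2: p = 42/103 = 0.4078, -p*log2(p) = 0.5277
  s3: p = 26/103 = 0.2524, -p*log2(p) = 0.5013
H = sum of terms = 1.5582
Rounded to 2 decimals: 1.56

1.56


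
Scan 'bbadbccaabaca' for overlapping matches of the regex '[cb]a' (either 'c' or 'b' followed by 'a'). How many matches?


Pattern: [cb]a means either 'c' or 'b' followed by 'a'.
Scanning 'bbadbccaabaca' position-by-position:
  Pos 0: window 'bb' -> no
  Pos 1: window 'ba' -> MATCH
  Pos 2: window 'ad' -> no
  Pos 3: window 'db' -> no
  Pos 4: window 'bc' -> no
  Pos 5: window 'cc' -> no
  Pos 6: window 'ca' -> MATCH
  Pos 7: window 'aa' -> no
  Pos 8: window 'ab' -> no
  Pos 9: window 'ba' -> MATCH
  Pos 10: window 'ac' -> no
  Pos 11: window 'ca' -> MATCH
  Pos 12: window 'a' -> no
Total matches: 4

4


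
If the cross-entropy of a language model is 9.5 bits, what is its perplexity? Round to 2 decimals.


Perplexity formula: PP = 2^H
H = 9.5
PP = 2^9.5
Decompose: 2^9.5 = 2^9 * 2^0.5 = 2^9 * sqrt(2)
2^9 = 512, sqrt(2) ~ 1.4142136
PP ~ 512 * 1.4142136 = 724.0773632
Rounded to 2 decimals: 724.08

724.08


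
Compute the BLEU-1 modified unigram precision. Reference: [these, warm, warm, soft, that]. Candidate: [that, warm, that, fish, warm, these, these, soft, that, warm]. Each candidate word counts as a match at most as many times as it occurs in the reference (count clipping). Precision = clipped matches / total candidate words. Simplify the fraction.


Reference word counts: {'soft': 1, 'that': 1, 'these': 1, 'warm': 2}
Checking each candidate word (with clipping):
  'that' -> in reference (ref count 1, used 1/1) -> match (matches: 1)
  'warm' -> in reference (ref count 2, used 1/2) -> match (matches: 2)
  'that' -> ref count 1 already used up (1/1) -> clipped, no match (matches: 2)
  'fish' -> not in reference -> no match (matches: 2)
  'warm' -> in reference (ref count 2, used 2/2) -> match (matches: 3)
  'these' -> in reference (ref count 1, used 1/1) -> match (matches: 4)
  'these' -> ref count 1 already used up (1/1) -> clipped, no match (matches: 4)
  'soft' -> in reference (ref count 1, used 1/1) -> match (matches: 5)
  'that' -> ref count 1 already used up (1/1) -> clipped, no match (matches: 5)
  'warm' -> ref count 2 already used up (2/2) -> clipped, no match (matches: 5)
Clipped matches: 5, Candidate length: 10
Precision = 5/10 = 1/2

1/2


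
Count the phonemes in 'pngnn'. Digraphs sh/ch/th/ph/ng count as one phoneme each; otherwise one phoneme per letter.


Parsing 'pngnn' greedily, digraphs first:
  'p' -> consonant phoneme (phonemes so far: 1)
  'ng' -> digraph (1 consonant phoneme) (phonemes so far: 2)
  'n' -> consonant phoneme (phonemes so far: 3)
  'n' -> consonant phoneme (phonemes so far: 4)
Total phonemes: 4

4


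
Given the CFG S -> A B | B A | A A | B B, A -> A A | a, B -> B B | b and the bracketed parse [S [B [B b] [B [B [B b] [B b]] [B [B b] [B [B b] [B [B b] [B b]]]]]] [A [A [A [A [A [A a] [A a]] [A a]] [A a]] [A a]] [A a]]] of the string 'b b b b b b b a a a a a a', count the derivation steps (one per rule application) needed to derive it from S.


Every bracketed nonterminal node [X ...] in the tree is produced by exactly one rule application.
Reading the tree off as a leftmost derivation:
  Step 1: S  =>  B A   (applied S -> B A)
  Step 2: B A  =>  B B A   (applied B -> B B)
  Step 3: B B A  =>  b B A   (applied B -> b)
  Step 4: b B A  =>  b B B A   (applied B -> B B)
  Step 5: b B B A  =>  b B B B A   (applied B -> B B)
  Step 6: b B B B A  =>  b b B B A   (applied B -> b)
  Step 7: b b B B A  =>  b b b B A   (applied B -> b)
  Step 8: b b b B A  =>  b b b B B A   (applied B -> B B)
  Step 9: b b b B B A  =>  b b b b B A   (applied B -> b)
  Step 10: b b b b B A  =>  b b b b B B A   (applied B -> B B)
  Step 11: b b b b B B A  =>  b b b b b B A   (applied B -> b)
  Step 12: b b b b b B A  =>  b b b b b B B A   (applied B -> B B)
  Step 13: b b b b b B B A  =>  b b b b b b B A   (applied B -> b)
  Step 14: b b b b b b B A  =>  b b b b b b b A   (applied B -> b)
  Step 15: b b b b b b b A  =>  b b b b b b b A A   (applied A -> A A)
  Step 16: b b b b b b b A A  =>  b b b b b b b A A A   (applied A -> A A)
  Step 17: b b b b b b b A A A  =>  b b b b b b b A A A A   (applied A -> A A)
  Step 18: b b b b b b b A A A A  =>  b b b b b b b A A A A A   (applied A -> A A)
  Step 19: b b b b b b b A A A A A  =>  b b b b b b b A A A A A A   (applied A -> A A)
  Step 20: b b b b b b b A A A A A A  =>  b b b b b b b a A A A A A   (applied A -> a)
  Step 21: b b b b b b b a A A A A A  =>  b b b b b b b a a A A A A   (applied A -> a)
  Step 22: b b b b b b b a a A A A A  =>  b b b b b b b a a a A A A   (applied A -> a)
  Step 23: b b b b b b b a a a A A A  =>  b b b b b b b a a a a A A   (applied A -> a)
  Step 24: b b b b b b b a a a a A A  =>  b b b b b b b a a a a a A   (applied A -> a)
  Step 25: b b b b b b b a a a a a A  =>  b b b b b b b a a a a a a   (applied A -> a)
Final yield: b b b b b b b a a a a a a
Total rewrite steps: 25

25


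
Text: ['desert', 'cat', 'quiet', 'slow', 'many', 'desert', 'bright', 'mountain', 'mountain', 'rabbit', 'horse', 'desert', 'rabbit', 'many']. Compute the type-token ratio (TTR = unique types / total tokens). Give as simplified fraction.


Tokens: 14
Unique types: ('bright', 'cat', 'desert', 'horse', 'many', 'mountain', 'quiet', 'rabbit', 'slow') = 9
TTR = 9/14
Already in lowest terms.

9/14


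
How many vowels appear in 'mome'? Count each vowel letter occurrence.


Scanning each character of 'mome':
  Position 1: 'm' -> consonant (running count: 0)
  Position 2: 'o' -> vowel (running count: 1)
  Position 3: 'm' -> consonant (running count: 1)
  Position 4: 'e' -> vowel (running count: 2)
Total vowels: 2

2


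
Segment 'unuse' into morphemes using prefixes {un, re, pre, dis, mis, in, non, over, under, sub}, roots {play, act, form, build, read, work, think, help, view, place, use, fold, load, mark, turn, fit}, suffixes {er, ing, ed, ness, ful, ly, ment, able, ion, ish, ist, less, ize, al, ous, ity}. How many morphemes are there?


Segmenting 'unuse' against the inventory:
  'un' -> prefix (morpheme 1)
  'use' -> root (morpheme 2)
Total morphemes: 2

2


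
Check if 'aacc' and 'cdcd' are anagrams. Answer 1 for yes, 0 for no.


Sort characters of 'aacc': 'aacc'
Sort characters of 'cdcd': 'ccdd'
Sorted forms differ -> they are NOT anagrams
Result: 0

0


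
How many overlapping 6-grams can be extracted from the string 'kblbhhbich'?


String 'kblbhhbich' has length L = 10.
Number of overlapping n-grams = L - n + 1
Substituting: 10 - 6 + 1 = 5

5


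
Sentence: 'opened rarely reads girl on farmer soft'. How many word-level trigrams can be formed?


Word trigrams from [7] words:
  Trigram 1: (opened rarely reads)
  Trigram 2: (rarely reads girl)
  Trigram 3: (reads girl on)
  Trigram 4: (girl on farmer)
  Trigram 5: (on farmer soft)
Total word trigrams: 7 - 2 = 5

5


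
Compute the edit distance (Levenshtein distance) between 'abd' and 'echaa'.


Building DP table for s1='abd' (len 3) and s2='echaa' (len 5):
       e  c  h  a  a
    0  1  2  3  4  5
  a 1  1  2  3  3  4
  b 2  2  2  3  4  4
  d 3  3  3  3  4  5
Edit distance = dp[3][5] = 5

5


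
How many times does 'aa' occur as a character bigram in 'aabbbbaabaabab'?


Scanning 'aabbbbaabaabab' for bigram 'aa':
  Position 0: 'aa' -> MATCH
  Position 1: 'ab' -> no
  Position 2: 'bb' -> no
  Position 3: 'bb' -> no
  Position 4: 'bb' -> no
  Position 5: 'ba' -> no
  Position 6: 'aa' -> MATCH
  Position 7: 'ab' -> no
  Position 8: 'ba' -> no
  Position 9: 'aa' -> MATCH
  Position 10: 'ab' -> no
  Position 11: 'ba' -> no
  Position 12: 'ab' -> no
Total matches: 3

3


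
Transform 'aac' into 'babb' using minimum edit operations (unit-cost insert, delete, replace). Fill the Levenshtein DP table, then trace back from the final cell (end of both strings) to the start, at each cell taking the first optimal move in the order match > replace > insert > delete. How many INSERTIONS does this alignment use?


Edit distance = 3. Backtracking from cell (3, 4) with preference match > replace > insert > delete,
then listing the resulting alignment 'aac' -> 'babb' left to right:
  Step 1: insert 'b' [insertion #1]
  Step 2: keep 'a'
  Step 3: replace a->b
  Step 4: replace c->b
Total insertions: 1

1


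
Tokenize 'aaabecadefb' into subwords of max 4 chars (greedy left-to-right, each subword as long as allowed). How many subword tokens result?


'aaabecadefb' has 11 characters.
Chunking with max size 4:
  Chunk 1: 'aaab' (positions 0-3)
  Chunk 2: 'ecad' (positions 4-7)
  Chunk 3: 'efb' (positions 8-10)
Total chunks: ceil(11 / 4) = 3

3


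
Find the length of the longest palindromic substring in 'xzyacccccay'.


Scanning 'xzyacccccay' for palindromic substrings.
Substring at positions 2-10: 'yacccccay'.
Check: reverse('yacccccay') = 'yacccccay' -> palindrome confirmed.
Neighbouring characters ('z' / '-') break symmetry, so it cannot extend further.
No longer palindromic substring exists; longest length = 9

9


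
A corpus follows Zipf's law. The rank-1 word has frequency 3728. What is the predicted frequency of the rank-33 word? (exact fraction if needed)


Zipf's law: freq(rank) = f1 / rank
f1 = 3728, rank = 33
freq = 3728 / 33
GCD(3728, 33) = 1
Simplified: 3728/33

3728/33


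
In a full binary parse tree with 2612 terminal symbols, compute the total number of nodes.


Leaf nodes (terminals): 2612
Internal nodes = n - 1 = 2612 - 1 = 2611
Total = leaves + internal = 2612 + 2611 = 5223

5223


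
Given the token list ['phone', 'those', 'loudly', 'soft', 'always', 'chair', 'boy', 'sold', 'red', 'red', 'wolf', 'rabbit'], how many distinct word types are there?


Listing all tokens and tracking unique types:
  Token 1: 'phone' -> NEW (unique so far: 1)
  Token 2: 'those' -> NEW (unique so far: 2)
  Token 3: 'loudly' -> NEW (unique so far: 3)
  Token 4: 'soft' -> NEW (unique so far: 4)
  Token 5: 'always' -> NEW (unique so far: 5)
  Token 6: 'chair' -> NEW (unique so far: 6)
  Token 7: 'boy' -> NEW (unique so far: 7)
  Token 8: 'sold' -> NEW (unique so far: 8)
  Token 9: 'red' -> NEW (unique so far: 9)
  Token 10: 'red' -> duplicate (unique so far: 9)
  Token 11: 'wolf' -> NEW (unique so far: 10)
  Token 12: 'rabbit' -> NEW (unique so far: 11)
Unique types: ('always', 'boy', 'chair', 'loudly', 'phone', 'rabbit', 'red', 'soft', 'sold', 'those', 'wolf')
Vocabulary size: 11

11


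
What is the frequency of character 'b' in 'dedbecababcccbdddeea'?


Scanning 'dedbecababcccbdddeea' for 'b':
  Position 3: 'b' -> MATCH (count: 1)
  Position 7: 'b' -> MATCH (count: 2)
  Position 9: 'b' -> MATCH (count: 3)
  Position 13: 'b' -> MATCH (count: 4)
Total occurrences of 'b': 4

4


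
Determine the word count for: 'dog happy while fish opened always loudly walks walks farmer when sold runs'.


Counting words by splitting on spaces:
  Word 1: 'dog'
  Word 2: 'happy'
  Word 3: 'while'
  Word 4: 'fish'
  Word 5: 'opened'
  Word 6: 'always'
  Word 7: 'loudly'
  Word 8: 'walks'
  Word 9: 'walks'
  Word 10: 'farmer'
  Word 11: 'when'
  Word 12: 'sold'
  Word 13: 'runs'
Total words: 13

13


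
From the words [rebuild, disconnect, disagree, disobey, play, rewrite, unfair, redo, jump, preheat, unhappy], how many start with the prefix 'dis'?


Checking each word for prefix 'dis':
  'rebuild' -> no (count: 0)
  'disconnect' -> YES, starts with 'dis' (count: 1)
  'disagree' -> YES, starts with 'dis' (count: 2)
  'disobey' -> YES, starts with 'dis' (count: 3)
  'play' -> no (count: 3)
  'rewrite' -> no (count: 3)
  'unfair' -> no (count: 3)
  'redo' -> no (count: 3)
  'jump' -> no (count: 3)
  'preheat' -> no (count: 3)
  'unhappy' -> no (count: 3)
Total with prefix 'dis': 3

3


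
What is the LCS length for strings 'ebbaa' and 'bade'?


DP table for LCS of 'ebbaa' and 'bade':
       b  a  d  e
    0  0  0  0  0
  e 0  0  0  0  1
  b 0  1  1  1  1
  b 0  1  1  1  1
  a 0  1  2  2  2
  a 0  1  2  2  2
LCS: 'ba'
LCS length = 2

2


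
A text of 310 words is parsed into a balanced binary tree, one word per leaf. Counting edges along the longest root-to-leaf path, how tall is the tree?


In a balanced binary tree with n leaves the deepest leaf is ceil(log2(n)) edges below the root.
log2(310) = 8.2761
ceil(8.2761) = 9
height (edges) = 9

9


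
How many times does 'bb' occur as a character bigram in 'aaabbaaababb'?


Scanning 'aaabbaaababb' for bigram 'bb':
  Position 0: 'aa' -> no
  Position 1: 'aa' -> no
  Position 2: 'ab' -> no
  Position 3: 'bb' -> MATCH
  Position 4: 'ba' -> no
  Position 5: 'aa' -> no
  Position 6: 'aa' -> no
  Position 7: 'ab' -> no
  Position 8: 'ba' -> no
  Position 9: 'ab' -> no
  Position 10: 'bb' -> MATCH
Total matches: 2

2


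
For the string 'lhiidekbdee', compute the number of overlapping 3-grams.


String 'lhiidekbdee' has length L = 11.
Number of overlapping n-grams = L - n + 1
Substituting: 11 - 3 + 1 = 9

9


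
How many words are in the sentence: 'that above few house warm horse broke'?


Counting words by splitting on spaces:
  Word 1: 'that'
  Word 2: 'above'
  Word 3: 'few'
  Word 4: 'house'
  Word 5: 'warm'
  Word 6: 'horse'
  Word 7: 'broke'
Total words: 7

7


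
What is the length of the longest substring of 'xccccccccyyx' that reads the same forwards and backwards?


Scanning 'xccccccccyyx' for palindromic substrings.
Substring at positions 1-8: 'cccccccc'.
Check: reverse('cccccccc') = 'cccccccc' -> palindrome confirmed.
Neighbouring characters ('x' / 'y') break symmetry, so it cannot extend further.
No longer palindromic substring exists; longest length = 8

8


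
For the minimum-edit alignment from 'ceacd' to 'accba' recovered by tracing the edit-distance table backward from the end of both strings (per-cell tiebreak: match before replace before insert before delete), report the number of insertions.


Edit distance = 5. Backtracking from cell (5, 5) with preference match > replace > insert > delete,
then listing the resulting alignment 'ceacd' -> 'accba' left to right:
  Step 1: replace c->a
  Step 2: replace e->c
  Step 3: replace a->c
  Step 4: replace c->b
  Step 5: replace d->a
Total insertions: 0

0


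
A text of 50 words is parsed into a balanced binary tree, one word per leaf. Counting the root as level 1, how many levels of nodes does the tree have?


In a balanced binary tree with n leaves the deepest leaf is ceil(log2(n)) edges below the root,
so counting node levels inclusive of root and leaves gives ceil(log2(n)) + 1 levels.
log2(50) = 5.6439
ceil(5.6439) = 6
levels = 6 + 1 = 7

7


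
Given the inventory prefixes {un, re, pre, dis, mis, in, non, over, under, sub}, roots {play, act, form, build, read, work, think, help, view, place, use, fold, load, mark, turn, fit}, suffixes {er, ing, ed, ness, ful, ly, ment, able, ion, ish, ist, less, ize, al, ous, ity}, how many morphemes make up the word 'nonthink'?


Segmenting 'nonthink' against the inventory:
  'non' -> prefix (morpheme 1)
  'think' -> root (morpheme 2)
Total morphemes: 2

2


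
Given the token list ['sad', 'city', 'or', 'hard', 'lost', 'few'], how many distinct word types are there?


Listing all tokens and tracking unique types:
  Token 1: 'sad' -> NEW (unique so far: 1)
  Token 2: 'city' -> NEW (unique so far: 2)
  Token 3: 'or' -> NEW (unique so far: 3)
  Token 4: 'hard' -> NEW (unique so far: 4)
  Token 5: 'lost' -> NEW (unique so far: 5)
  Token 6: 'few' -> NEW (unique so far: 6)
Unique types: ('city', 'few', 'hard', 'lost', 'or', 'sad')
Vocabulary size: 6

6


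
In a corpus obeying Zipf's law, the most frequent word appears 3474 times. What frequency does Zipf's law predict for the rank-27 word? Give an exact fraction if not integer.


Zipf's law: freq(rank) = f1 / rank
f1 = 3474, rank = 27
freq = 3474 / 27
GCD(3474, 27) = 9
Simplified: 386/3

386/3


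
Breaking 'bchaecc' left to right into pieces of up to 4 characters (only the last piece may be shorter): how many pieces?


'bchaecc' has 7 characters.
Chunking with max size 4:
  Chunk 1: 'bcha' (positions 0-3)
  Chunk 2: 'ecc' (positions 4-6)
Total chunks: ceil(7 / 4) = 2

2


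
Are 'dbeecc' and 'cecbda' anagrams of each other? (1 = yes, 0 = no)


Sort characters of 'dbeecc': 'bccdee'
Sort characters of 'cecbda': 'abccde'
Sorted forms differ -> they are NOT anagrams
Result: 0

0


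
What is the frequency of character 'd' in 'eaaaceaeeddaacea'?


Scanning 'eaaaceaeeddaacea' for 'd':
  Position 9: 'd' -> MATCH (count: 1)
  Position 10: 'd' -> MATCH (count: 2)
Total occurrences of 'd': 2

2


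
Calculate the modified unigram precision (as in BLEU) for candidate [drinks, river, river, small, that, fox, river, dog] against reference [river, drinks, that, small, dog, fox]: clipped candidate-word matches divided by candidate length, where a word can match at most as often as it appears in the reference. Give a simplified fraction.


Reference word counts: {'dog': 1, 'drinks': 1, 'fox': 1, 'river': 1, 'small': 1, 'that': 1}
Checking each candidate word (with clipping):
  'drinks' -> in reference (ref count 1, used 1/1) -> match (matches: 1)
  'river' -> in reference (ref count 1, used 1/1) -> match (matches: 2)
  'river' -> ref count 1 already used up (1/1) -> clipped, no match (matches: 2)
  'small' -> in reference (ref count 1, used 1/1) -> match (matches: 3)
  'that' -> in reference (ref count 1, used 1/1) -> match (matches: 4)
  'fox' -> in reference (ref count 1, used 1/1) -> match (matches: 5)
  'river' -> ref count 1 already used up (1/1) -> clipped, no match (matches: 5)
  'dog' -> in reference (ref count 1, used 1/1) -> match (matches: 6)
Clipped matches: 6, Candidate length: 8
Precision = 6/8 = 3/4

3/4


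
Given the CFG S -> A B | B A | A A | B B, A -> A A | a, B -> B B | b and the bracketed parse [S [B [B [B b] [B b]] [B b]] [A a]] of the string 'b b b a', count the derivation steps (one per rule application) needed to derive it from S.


Every bracketed nonterminal node [X ...] in the tree is produced by exactly one rule application.
Reading the tree off as a leftmost derivation:
  Step 1: S  =>  B A   (applied S -> B A)
  Step 2: B A  =>  B B A   (applied B -> B B)
  Step 3: B B A  =>  B B B A   (applied B -> B B)
  Step 4: B B B A  =>  b B B A   (applied B -> b)
  Step 5: b B B A  =>  b b B A   (applied B -> b)
  Step 6: b b B A  =>  b b b A   (applied B -> b)
  Step 7: b b b A  =>  b b b a   (applied A -> a)
Final yield: b b b a
Total rewrite steps: 7

7


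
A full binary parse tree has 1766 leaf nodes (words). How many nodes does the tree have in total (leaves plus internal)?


Leaf nodes (terminals): 1766
Internal nodes = n - 1 = 1766 - 1 = 1765
Total = leaves + internal = 1766 + 1765 = 3531

3531


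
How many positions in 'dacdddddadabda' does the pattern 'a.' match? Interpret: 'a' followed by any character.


Pattern: a. means 'a' followed by any character.
Scanning 'dacdddddadabda' position-by-position:
  Pos 0: window 'da' -> no
  Pos 1: window 'ac' -> MATCH
  Pos 2: window 'cd' -> no
  Pos 3: window 'dd' -> no
  Pos 4: window 'dd' -> no
  Pos 5: window 'dd' -> no
  Pos 6: window 'dd' -> no
  Pos 7: window 'da' -> no
  Pos 8: window 'ad' -> MATCH
  Pos 9: window 'da' -> no
  Pos 10: window 'ab' -> MATCH
  Pos 11: window 'bd' -> no
  Pos 12: window 'da' -> no
  Pos 13: window 'a' -> no
Total matches: 3

3


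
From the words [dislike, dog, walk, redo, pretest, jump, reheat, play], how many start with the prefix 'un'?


Checking each word for prefix 'un':
  'dislike' -> no (count: 0)
  'dog' -> no (count: 0)
  'walk' -> no (count: 0)
  'redo' -> no (count: 0)
  'pretest' -> no (count: 0)
  'jump' -> no (count: 0)
  'reheat' -> no (count: 0)
  'play' -> no (count: 0)
Total with prefix 'un': 0

0


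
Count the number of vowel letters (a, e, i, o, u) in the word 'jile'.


Scanning each character of 'jile':
  Position 1: 'j' -> consonant (running count: 0)
  Position 2: 'i' -> vowel (running count: 1)
  Position 3: 'l' -> consonant (running count: 1)
  Position 4: 'e' -> vowel (running count: 2)
Total vowels: 2

2


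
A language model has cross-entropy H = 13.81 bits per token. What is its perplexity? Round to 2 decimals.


Perplexity formula: PP = 2^H
H = 13.81
PP = 2^13.81
Decompose: 2^13.81 = 2^13 * 2^0.81
2^13 = 8192, 2^0.81 ~ 1.7532114
PP ~ 8192 * 1.7532114 = 14362.3077888
Rounded to 2 decimals: 14362.31

14362.31


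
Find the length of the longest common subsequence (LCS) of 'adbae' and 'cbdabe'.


DP table for LCS of 'adbae' and 'cbdabe':
       c  b  d  a  b  e
    0  0  0  0  0  0  0
  a 0  0  0  0  1  1  1
  d 0  0  0  1  1  1  1
  b 0  0  1  1  1  2  2
  a 0  0  1  1  2  2  2
  e 0  0  1  1  2  2  3
LCS: 'abe'
LCS length = 3

3


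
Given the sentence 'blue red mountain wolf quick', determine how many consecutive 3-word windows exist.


Word trigrams from [5] words:
  Trigram 1: (blue red mountain)
  Trigram 2: (red mountain wolf)
  Trigram 3: (mountain wolf quick)
Total word trigrams: 5 - 2 = 3

3


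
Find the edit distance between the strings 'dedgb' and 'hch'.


Building DP table for s1='dedgb' (len 5) and s2='hch' (len 3):
       h  c  h
    0  1  2  3
  d 1  1  2  3
  e 2  2  2  3
  d 3  3  3  3
  g 4  4  4  4
  b 5  5  5  5
Edit distance = dp[5][3] = 5

5


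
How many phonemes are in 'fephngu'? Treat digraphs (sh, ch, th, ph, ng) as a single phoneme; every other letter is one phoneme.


Parsing 'fephngu' greedily, digraphs first:
  'f' -> consonant phoneme (phonemes so far: 1)
  'e' -> vowel phoneme (phonemes so far: 2)
  'ph' -> digraph (1 consonant phoneme) (phonemes so far: 3)
  'ng' -> digraph (1 consonant phoneme) (phonemes so far: 4)
  'u' -> vowel phoneme (phonemes so far: 5)
Total phonemes: 5

5


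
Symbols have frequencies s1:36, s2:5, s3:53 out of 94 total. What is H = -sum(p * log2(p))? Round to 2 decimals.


Computing entropy H = -sum(p_i * log2(p_i)):
  s1: p = 36/94 = 0.3830, -p*log2(p) = 0.5303
  s2: p = 5/94 = 0.0532, -p*log2(p) = 0.2251
  s3: p = 53/94 = 0.5638, -p*log2(p) = 0.4661
H = sum of terms = 1.2215
Rounded to 2 decimals: 1.22

1.22


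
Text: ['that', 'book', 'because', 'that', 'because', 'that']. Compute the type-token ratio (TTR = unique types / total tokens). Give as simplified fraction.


Tokens: 6
Unique types: ('because', 'book', 'that') = 3
TTR = 3/6
Simplify: divide both by 3 -> 1/2
TTR = 1/2

1/2


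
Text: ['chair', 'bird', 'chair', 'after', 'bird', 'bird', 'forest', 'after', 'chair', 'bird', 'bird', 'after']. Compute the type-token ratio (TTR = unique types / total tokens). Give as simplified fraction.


Tokens: 12
Unique types: ('after', 'bird', 'chair', 'forest') = 4
TTR = 4/12
Simplify: divide both by 4 -> 1/3
TTR = 1/3

1/3


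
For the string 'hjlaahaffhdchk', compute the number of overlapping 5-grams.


String 'hjlaahaffhdchk' has length L = 14.
Number of overlapping n-grams = L - n + 1
Substituting: 14 - 5 + 1 = 10

10


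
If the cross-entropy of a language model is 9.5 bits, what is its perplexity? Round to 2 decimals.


Perplexity formula: PP = 2^H
H = 9.5
PP = 2^9.5
Decompose: 2^9.5 = 2^9 * 2^0.5 = 2^9 * sqrt(2)
2^9 = 512, sqrt(2) ~ 1.4142136
PP ~ 512 * 1.4142136 = 724.0773632
Rounded to 2 decimals: 724.08

724.08


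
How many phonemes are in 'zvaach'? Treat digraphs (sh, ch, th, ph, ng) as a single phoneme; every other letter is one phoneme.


Parsing 'zvaach' greedily, digraphs first:
  'z' -> consonant phoneme (phonemes so far: 1)
  'v' -> consonant phoneme (phonemes so far: 2)
  'a' -> vowel phoneme (phonemes so far: 3)
  'a' -> vowel phoneme (phonemes so far: 4)
  'ch' -> digraph (1 consonant phoneme) (phonemes so far: 5)
Total phonemes: 5

5


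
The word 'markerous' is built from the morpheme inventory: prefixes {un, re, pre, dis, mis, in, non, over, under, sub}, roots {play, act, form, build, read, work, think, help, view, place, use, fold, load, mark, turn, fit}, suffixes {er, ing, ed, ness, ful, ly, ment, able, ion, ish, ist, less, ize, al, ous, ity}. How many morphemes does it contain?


Segmenting 'markerous' against the inventory:
  'mark' -> root (morpheme 1)
  'er' -> suffix (morpheme 2)
  'ous' -> suffix (morpheme 3)
Total morphemes: 3

3


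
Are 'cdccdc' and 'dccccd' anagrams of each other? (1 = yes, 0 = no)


Sort characters of 'cdccdc': 'ccccdd'
Sort characters of 'dccccd': 'ccccdd'
Sorted forms match -> they ARE anagrams
Result: 1

1


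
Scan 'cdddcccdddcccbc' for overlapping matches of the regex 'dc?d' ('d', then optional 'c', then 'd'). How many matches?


Pattern: dc?d means 'd', then optional 'c', then 'd'.
Scanning 'cdddcccdddcccbc' position-by-position:
  Pos 0: window 'cdd' -> no
  Pos 1: window 'ddd' -> MATCH
  Pos 2: window 'ddc' -> MATCH
  Pos 3: window 'dcc' -> no
  Pos 4: window 'ccc' -> no
  Pos 5: window 'ccd' -> no
  Pos 6: window 'cdd' -> no
  Pos 7: window 'ddd' -> MATCH
  Pos 8: window 'ddc' -> MATCH
  Pos 9: window 'dcc' -> no
  Pos 10: window 'ccc' -> no
  Pos 11: window 'ccb' -> no
  Pos 12: window 'cbc' -> no
  Pos 13: window 'bc' -> no
  Pos 14: window 'c' -> no
Total matches: 4

4


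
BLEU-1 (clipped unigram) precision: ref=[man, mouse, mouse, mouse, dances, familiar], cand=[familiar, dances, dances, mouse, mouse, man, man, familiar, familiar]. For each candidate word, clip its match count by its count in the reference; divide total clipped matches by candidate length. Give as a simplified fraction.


Reference word counts: {'dances': 1, 'familiar': 1, 'man': 1, 'mouse': 3}
Checking each candidate word (with clipping):
  'familiar' -> in reference (ref count 1, used 1/1) -> match (matches: 1)
  'dances' -> in reference (ref count 1, used 1/1) -> match (matches: 2)
  'dances' -> ref count 1 already used up (1/1) -> clipped, no match (matches: 2)
  'mouse' -> in reference (ref count 3, used 1/3) -> match (matches: 3)
  'mouse' -> in reference (ref count 3, used 2/3) -> match (matches: 4)
  'man' -> in reference (ref count 1, used 1/1) -> match (matches: 5)
  'man' -> ref count 1 already used up (1/1) -> clipped, no match (matches: 5)
  'familiar' -> ref count 1 already used up (1/1) -> clipped, no match (matches: 5)
  'familiar' -> ref count 1 already used up (1/1) -> clipped, no match (matches: 5)
Clipped matches: 5, Candidate length: 9
Precision = 5/9

5/9


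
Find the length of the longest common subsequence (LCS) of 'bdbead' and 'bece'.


DP table for LCS of 'bdbead' and 'bece':
       b  e  c  e
    0  0  0  0  0
  b 0  1  1  1  1
  d 0  1  1  1  1
  b 0  1  1  1  1
  e 0  1  2  2  2
  a 0  1  2  2  2
  d 0  1  2  2  2
LCS: 'be'
LCS length = 2

2


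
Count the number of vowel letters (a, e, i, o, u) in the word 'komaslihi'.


Scanning each character of 'komaslihi':
  Position 1: 'k' -> consonant (running count: 0)
  Position 2: 'o' -> vowel (running count: 1)
  Position 3: 'm' -> consonant (running count: 1)
  Position 4: 'a' -> vowel (running count: 2)
  Position 5: 's' -> consonant (running count: 2)
  Position 6: 'l' -> consonant (running count: 2)
  Position 7: 'i' -> vowel (running count: 3)
  Position 8: 'h' -> consonant (running count: 3)
  Position 9: 'i' -> vowel (running count: 4)
Total vowels: 4

4


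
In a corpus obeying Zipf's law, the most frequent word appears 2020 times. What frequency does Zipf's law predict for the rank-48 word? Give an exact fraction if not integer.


Zipf's law: freq(rank) = f1 / rank
f1 = 2020, rank = 48
freq = 2020 / 48
GCD(2020, 48) = 4
Simplified: 505/12

505/12


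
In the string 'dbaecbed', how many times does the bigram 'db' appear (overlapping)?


Scanning 'dbaecbed' for bigram 'db':
  Position 0: 'db' -> MATCH
  Position 1: 'ba' -> no
  Position 2: 'ae' -> no
  Position 3: 'ec' -> no
  Position 4: 'cb' -> no
  Position 5: 'be' -> no
  Position 6: 'ed' -> no
Total matches: 1

1


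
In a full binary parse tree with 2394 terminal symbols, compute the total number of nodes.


Leaf nodes (terminals): 2394
Internal nodes = n - 1 = 2394 - 1 = 2393
Total = leaves + internal = 2394 + 2393 = 4787

4787


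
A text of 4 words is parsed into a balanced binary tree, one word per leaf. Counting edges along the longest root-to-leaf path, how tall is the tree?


In a balanced binary tree with n leaves the deepest leaf is ceil(log2(n)) edges below the root.
log2(4) = 2.0000
ceil(2.0000) = 2
height (edges) = 2

2


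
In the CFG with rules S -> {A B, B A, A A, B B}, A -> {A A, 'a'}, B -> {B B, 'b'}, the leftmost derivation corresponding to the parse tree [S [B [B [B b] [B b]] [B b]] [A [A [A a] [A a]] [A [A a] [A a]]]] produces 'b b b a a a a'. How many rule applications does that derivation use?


Every bracketed nonterminal node [X ...] in the tree is produced by exactly one rule application.
Reading the tree off as a leftmost derivation:
  Step 1: S  =>  B A   (applied S -> B A)
  Step 2: B A  =>  B B A   (applied B -> B B)
  Step 3: B B A  =>  B B B A   (applied B -> B B)
  Step 4: B B B A  =>  b B B A   (applied B -> b)
  Step 5: b B B A  =>  b b B A   (applied B -> b)
  Step 6: b b B A  =>  b b b A   (applied B -> b)
  Step 7: b b b A  =>  b b b A A   (applied A -> A A)
  Step 8: b b b A A  =>  b b b A A A   (applied A -> A A)
  Step 9: b b b A A A  =>  b b b a A A   (applied A -> a)
  Step 10: b b b a A A  =>  b b b a a A   (applied A -> a)
  Step 11: b b b a a A  =>  b b b a a A A   (applied A -> A A)
  Step 12: b b b a a A A  =>  b b b a a a A   (applied A -> a)
  Step 13: b b b a a a A  =>  b b b a a a a   (applied A -> a)
Final yield: b b b a a a a
Total rewrite steps: 13

13


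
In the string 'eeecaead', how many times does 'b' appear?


Scanning 'eeecaead' for 'b':
  No matches found.
Total occurrences of 'b': 0

0


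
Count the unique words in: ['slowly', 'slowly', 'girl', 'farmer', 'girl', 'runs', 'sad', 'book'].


Listing all tokens and tracking unique types:
  Token 1: 'slowly' -> NEW (unique so far: 1)
  Token 2: 'slowly' -> duplicate (unique so far: 1)
  Token 3: 'girl' -> NEW (unique so far: 2)
  Token 4: 'farmer' -> NEW (unique so far: 3)
  Token 5: 'girl' -> duplicate (unique so far: 3)
  Token 6: 'runs' -> NEW (unique so far: 4)
  Token 7: 'sad' -> NEW (unique so far: 5)
  Token 8: 'book' -> NEW (unique so far: 6)
Unique types: ('book', 'farmer', 'girl', 'runs', 'sad', 'slowly')
Vocabulary size: 6

6


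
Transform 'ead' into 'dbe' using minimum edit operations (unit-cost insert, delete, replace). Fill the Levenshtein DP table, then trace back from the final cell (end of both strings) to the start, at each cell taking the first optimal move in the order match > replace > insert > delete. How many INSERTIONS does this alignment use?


Edit distance = 3. Backtracking from cell (3, 3) with preference match > replace > insert > delete,
then listing the resulting alignment 'ead' -> 'dbe' left to right:
  Step 1: replace e->d
  Step 2: replace a->b
  Step 3: replace d->e
Total insertions: 0

0


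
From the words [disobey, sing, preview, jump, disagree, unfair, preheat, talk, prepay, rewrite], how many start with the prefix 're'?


Checking each word for prefix 're':
  'disobey' -> no (count: 0)
  'sing' -> no (count: 0)
  'preview' -> no (count: 0)
  'jump' -> no (count: 0)
  'disagree' -> no (count: 0)
  'unfair' -> no (count: 0)
  'preheat' -> no (count: 0)
  'talk' -> no (count: 0)
  'prepay' -> no (count: 0)
  'rewrite' -> YES, starts with 're' (count: 1)
Total with prefix 're': 1

1


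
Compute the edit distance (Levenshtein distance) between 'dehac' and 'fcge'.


Building DP table for s1='dehac' (len 5) and s2='fcge' (len 4):
       f  c  g  e
    0  1  2  3  4
  d 1  1  2  3  4
  e 2  2  2  3  3
  h 3  3  3  3  4
  a 4  4  4  4  4
  c 5  5  4  5  5
Edit distance = dp[5][4] = 5

5


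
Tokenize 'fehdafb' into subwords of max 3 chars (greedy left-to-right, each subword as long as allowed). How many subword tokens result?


'fehdafb' has 7 characters.
Chunking with max size 3:
  Chunk 1: 'feh' (positions 0-2)
  Chunk 2: 'daf' (positions 3-5)
  Chunk 3: 'b' (positions 6-6)
Total chunks: ceil(7 / 3) = 3

3


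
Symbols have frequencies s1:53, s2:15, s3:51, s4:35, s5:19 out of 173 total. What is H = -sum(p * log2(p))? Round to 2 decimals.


Computing entropy H = -sum(p_i * log2(p_i)):
  s1: p = 53/173 = 0.3064, -p*log2(p) = 0.5229
  s2: p = 15/173 = 0.0867, -p*log2(p) = 0.3059
  s3: p = 51/173 = 0.2948, -p*log2(p) = 0.5195
  s4: p = 35/173 = 0.2023, -p*log2(p) = 0.4664
  s5: p = 19/173 = 0.1098, -p*log2(p) = 0.3500
H = sum of terms = 2.1647
Rounded to 2 decimals: 2.16

2.16


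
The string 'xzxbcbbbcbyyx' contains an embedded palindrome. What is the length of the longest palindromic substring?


Scanning 'xzxbcbbbcbyyx' for palindromic substrings.
Substring at positions 3-9: 'bcbbbcb'.
Check: reverse('bcbbbcb') = 'bcbbbcb' -> palindrome confirmed.
Neighbouring characters ('x' / 'y') break symmetry, so it cannot extend further.
No longer palindromic substring exists; longest length = 7

7


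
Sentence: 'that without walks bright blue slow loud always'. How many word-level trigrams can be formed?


Word trigrams from [8] words:
  Trigram 1: (that without walks)
  Trigram 2: (without walks bright)
  Trigram 3: (walks bright blue)
  Trigram 4: (bright blue slow)
  Trigram 5: (blue slow loud)
  Trigram 6: (slow loud always)
Total word trigrams: 8 - 2 = 6

6


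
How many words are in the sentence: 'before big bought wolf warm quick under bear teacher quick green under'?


Counting words by splitting on spaces:
  Word 1: 'before'
  Word 2: 'big'
  Word 3: 'bought'
  Word 4: 'wolf'
  Word 5: 'warm'
  Word 6: 'quick'
  Word 7: 'under'
  Word 8: 'bear'
  Word 9: 'teacher'
  Word 10: 'quick'
  Word 11: 'green'
  Word 12: 'under'
Total words: 12

12


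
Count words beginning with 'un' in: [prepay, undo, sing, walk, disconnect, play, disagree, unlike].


Checking each word for prefix 'un':
  'prepay' -> no (count: 0)
  'undo' -> YES, starts with 'un' (count: 1)
  'sing' -> no (count: 1)
  'walk' -> no (count: 1)
  'disconnect' -> no (count: 1)
  'play' -> no (count: 1)
  'disagree' -> no (count: 1)
  'unlike' -> YES, starts with 'un' (count: 2)
Total with prefix 'un': 2

2


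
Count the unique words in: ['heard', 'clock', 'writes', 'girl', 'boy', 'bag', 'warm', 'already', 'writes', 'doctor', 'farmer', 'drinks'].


Listing all tokens and tracking unique types:
  Token 1: 'heard' -> NEW (unique so far: 1)
  Token 2: 'clock' -> NEW (unique so far: 2)
  Token 3: 'writes' -> NEW (unique so far: 3)
  Token 4: 'girl' -> NEW (unique so far: 4)
  Token 5: 'boy' -> NEW (unique so far: 5)
  Token 6: 'bag' -> NEW (unique so far: 6)
  Token 7: 'warm' -> NEW (unique so far: 7)
  Token 8: 'already' -> NEW (unique so far: 8)
  Token 9: 'writes' -> duplicate (unique so far: 8)
  Token 10: 'doctor' -> NEW (unique so far: 9)
  Token 11: 'farmer' -> NEW (unique so far: 10)
  Token 12: 'drinks' -> NEW (unique so far: 11)
Unique types: ('already', 'bag', 'boy', 'clock', 'doctor', 'drinks', 'farmer', 'girl', 'heard', 'warm', 'writes')
Vocabulary size: 11

11
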